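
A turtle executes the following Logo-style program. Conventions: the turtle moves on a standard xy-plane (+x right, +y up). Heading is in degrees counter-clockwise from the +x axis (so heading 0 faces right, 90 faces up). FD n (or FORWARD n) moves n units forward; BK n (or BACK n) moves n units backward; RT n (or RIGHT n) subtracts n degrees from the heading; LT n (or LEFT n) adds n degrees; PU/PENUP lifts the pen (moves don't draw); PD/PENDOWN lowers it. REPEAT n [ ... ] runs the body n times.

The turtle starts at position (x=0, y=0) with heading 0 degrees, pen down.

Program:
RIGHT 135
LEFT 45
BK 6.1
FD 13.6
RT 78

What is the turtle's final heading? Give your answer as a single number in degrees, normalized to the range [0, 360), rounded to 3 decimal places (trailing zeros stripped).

Answer: 192

Derivation:
Executing turtle program step by step:
Start: pos=(0,0), heading=0, pen down
RT 135: heading 0 -> 225
LT 45: heading 225 -> 270
BK 6.1: (0,0) -> (0,6.1) [heading=270, draw]
FD 13.6: (0,6.1) -> (0,-7.5) [heading=270, draw]
RT 78: heading 270 -> 192
Final: pos=(0,-7.5), heading=192, 2 segment(s) drawn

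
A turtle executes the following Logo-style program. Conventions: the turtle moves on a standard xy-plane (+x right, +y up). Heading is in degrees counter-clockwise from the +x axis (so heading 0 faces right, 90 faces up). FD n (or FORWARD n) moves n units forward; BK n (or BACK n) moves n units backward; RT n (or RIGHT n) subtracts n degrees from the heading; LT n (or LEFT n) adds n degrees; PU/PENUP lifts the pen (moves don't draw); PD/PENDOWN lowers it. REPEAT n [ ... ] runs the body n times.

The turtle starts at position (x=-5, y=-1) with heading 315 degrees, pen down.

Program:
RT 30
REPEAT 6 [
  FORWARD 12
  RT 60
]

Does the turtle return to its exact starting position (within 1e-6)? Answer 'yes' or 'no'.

Answer: yes

Derivation:
Executing turtle program step by step:
Start: pos=(-5,-1), heading=315, pen down
RT 30: heading 315 -> 285
REPEAT 6 [
  -- iteration 1/6 --
  FD 12: (-5,-1) -> (-1.894,-12.591) [heading=285, draw]
  RT 60: heading 285 -> 225
  -- iteration 2/6 --
  FD 12: (-1.894,-12.591) -> (-10.379,-21.076) [heading=225, draw]
  RT 60: heading 225 -> 165
  -- iteration 3/6 --
  FD 12: (-10.379,-21.076) -> (-21.971,-17.971) [heading=165, draw]
  RT 60: heading 165 -> 105
  -- iteration 4/6 --
  FD 12: (-21.971,-17.971) -> (-25.076,-6.379) [heading=105, draw]
  RT 60: heading 105 -> 45
  -- iteration 5/6 --
  FD 12: (-25.076,-6.379) -> (-16.591,2.106) [heading=45, draw]
  RT 60: heading 45 -> 345
  -- iteration 6/6 --
  FD 12: (-16.591,2.106) -> (-5,-1) [heading=345, draw]
  RT 60: heading 345 -> 285
]
Final: pos=(-5,-1), heading=285, 6 segment(s) drawn

Start position: (-5, -1)
Final position: (-5, -1)
Distance = 0; < 1e-6 -> CLOSED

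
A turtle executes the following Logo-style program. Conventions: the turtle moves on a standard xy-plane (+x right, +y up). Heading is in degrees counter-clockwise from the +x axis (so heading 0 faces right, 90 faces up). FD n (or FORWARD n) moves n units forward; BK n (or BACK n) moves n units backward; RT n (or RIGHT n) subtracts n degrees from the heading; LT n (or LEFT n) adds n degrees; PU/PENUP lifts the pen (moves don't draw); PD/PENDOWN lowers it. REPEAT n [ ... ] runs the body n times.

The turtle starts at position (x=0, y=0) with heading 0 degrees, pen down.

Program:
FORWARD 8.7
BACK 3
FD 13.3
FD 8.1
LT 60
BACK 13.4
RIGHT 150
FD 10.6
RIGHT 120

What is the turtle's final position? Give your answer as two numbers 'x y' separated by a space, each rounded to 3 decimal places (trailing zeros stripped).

Executing turtle program step by step:
Start: pos=(0,0), heading=0, pen down
FD 8.7: (0,0) -> (8.7,0) [heading=0, draw]
BK 3: (8.7,0) -> (5.7,0) [heading=0, draw]
FD 13.3: (5.7,0) -> (19,0) [heading=0, draw]
FD 8.1: (19,0) -> (27.1,0) [heading=0, draw]
LT 60: heading 0 -> 60
BK 13.4: (27.1,0) -> (20.4,-11.605) [heading=60, draw]
RT 150: heading 60 -> 270
FD 10.6: (20.4,-11.605) -> (20.4,-22.205) [heading=270, draw]
RT 120: heading 270 -> 150
Final: pos=(20.4,-22.205), heading=150, 6 segment(s) drawn

Answer: 20.4 -22.205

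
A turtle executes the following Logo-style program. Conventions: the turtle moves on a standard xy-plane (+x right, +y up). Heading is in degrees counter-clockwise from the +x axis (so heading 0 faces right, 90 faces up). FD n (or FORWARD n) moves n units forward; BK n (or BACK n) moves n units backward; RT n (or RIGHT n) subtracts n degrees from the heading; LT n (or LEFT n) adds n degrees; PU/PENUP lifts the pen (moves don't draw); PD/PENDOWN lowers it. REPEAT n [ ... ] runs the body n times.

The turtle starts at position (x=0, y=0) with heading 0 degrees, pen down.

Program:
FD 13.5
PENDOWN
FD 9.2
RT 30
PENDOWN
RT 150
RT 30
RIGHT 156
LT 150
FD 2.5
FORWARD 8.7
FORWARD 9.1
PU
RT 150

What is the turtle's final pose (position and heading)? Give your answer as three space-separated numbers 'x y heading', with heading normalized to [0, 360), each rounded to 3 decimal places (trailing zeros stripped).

Answer: 6.277 11.932 354

Derivation:
Executing turtle program step by step:
Start: pos=(0,0), heading=0, pen down
FD 13.5: (0,0) -> (13.5,0) [heading=0, draw]
PD: pen down
FD 9.2: (13.5,0) -> (22.7,0) [heading=0, draw]
RT 30: heading 0 -> 330
PD: pen down
RT 150: heading 330 -> 180
RT 30: heading 180 -> 150
RT 156: heading 150 -> 354
LT 150: heading 354 -> 144
FD 2.5: (22.7,0) -> (20.677,1.469) [heading=144, draw]
FD 8.7: (20.677,1.469) -> (13.639,6.583) [heading=144, draw]
FD 9.1: (13.639,6.583) -> (6.277,11.932) [heading=144, draw]
PU: pen up
RT 150: heading 144 -> 354
Final: pos=(6.277,11.932), heading=354, 5 segment(s) drawn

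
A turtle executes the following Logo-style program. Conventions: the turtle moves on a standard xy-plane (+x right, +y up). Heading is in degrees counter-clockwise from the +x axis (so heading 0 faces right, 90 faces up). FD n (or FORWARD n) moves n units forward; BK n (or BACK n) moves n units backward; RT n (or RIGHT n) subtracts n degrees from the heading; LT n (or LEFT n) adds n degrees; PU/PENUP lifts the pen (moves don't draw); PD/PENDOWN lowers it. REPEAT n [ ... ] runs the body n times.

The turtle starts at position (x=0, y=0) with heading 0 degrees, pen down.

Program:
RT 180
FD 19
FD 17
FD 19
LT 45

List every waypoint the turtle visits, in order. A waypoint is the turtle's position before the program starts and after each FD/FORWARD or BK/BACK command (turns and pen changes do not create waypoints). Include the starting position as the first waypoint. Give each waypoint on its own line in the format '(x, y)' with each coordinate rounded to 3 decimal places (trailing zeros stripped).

Executing turtle program step by step:
Start: pos=(0,0), heading=0, pen down
RT 180: heading 0 -> 180
FD 19: (0,0) -> (-19,0) [heading=180, draw]
FD 17: (-19,0) -> (-36,0) [heading=180, draw]
FD 19: (-36,0) -> (-55,0) [heading=180, draw]
LT 45: heading 180 -> 225
Final: pos=(-55,0), heading=225, 3 segment(s) drawn
Waypoints (4 total):
(0, 0)
(-19, 0)
(-36, 0)
(-55, 0)

Answer: (0, 0)
(-19, 0)
(-36, 0)
(-55, 0)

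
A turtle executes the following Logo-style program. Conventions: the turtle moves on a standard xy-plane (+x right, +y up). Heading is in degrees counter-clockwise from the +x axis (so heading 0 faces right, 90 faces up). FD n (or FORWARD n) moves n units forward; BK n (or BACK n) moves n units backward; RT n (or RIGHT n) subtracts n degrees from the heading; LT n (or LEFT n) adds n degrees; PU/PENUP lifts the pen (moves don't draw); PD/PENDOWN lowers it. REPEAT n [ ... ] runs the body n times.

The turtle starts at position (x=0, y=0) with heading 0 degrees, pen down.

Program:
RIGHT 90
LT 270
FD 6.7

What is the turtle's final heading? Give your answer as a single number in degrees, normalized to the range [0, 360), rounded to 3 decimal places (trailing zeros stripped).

Executing turtle program step by step:
Start: pos=(0,0), heading=0, pen down
RT 90: heading 0 -> 270
LT 270: heading 270 -> 180
FD 6.7: (0,0) -> (-6.7,0) [heading=180, draw]
Final: pos=(-6.7,0), heading=180, 1 segment(s) drawn

Answer: 180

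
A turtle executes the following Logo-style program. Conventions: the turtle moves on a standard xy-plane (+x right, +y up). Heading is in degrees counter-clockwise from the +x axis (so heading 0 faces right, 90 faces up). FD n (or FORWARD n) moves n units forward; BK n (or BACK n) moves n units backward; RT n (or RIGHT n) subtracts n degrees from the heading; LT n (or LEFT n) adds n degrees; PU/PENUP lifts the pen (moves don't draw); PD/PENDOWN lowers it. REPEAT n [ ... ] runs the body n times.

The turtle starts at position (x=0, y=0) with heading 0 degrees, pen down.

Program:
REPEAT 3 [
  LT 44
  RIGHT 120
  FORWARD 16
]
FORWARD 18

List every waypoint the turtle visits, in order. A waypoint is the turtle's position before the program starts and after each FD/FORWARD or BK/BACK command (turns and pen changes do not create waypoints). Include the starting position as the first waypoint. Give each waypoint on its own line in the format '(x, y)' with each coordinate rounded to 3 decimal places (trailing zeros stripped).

Executing turtle program step by step:
Start: pos=(0,0), heading=0, pen down
REPEAT 3 [
  -- iteration 1/3 --
  LT 44: heading 0 -> 44
  RT 120: heading 44 -> 284
  FD 16: (0,0) -> (3.871,-15.525) [heading=284, draw]
  -- iteration 2/3 --
  LT 44: heading 284 -> 328
  RT 120: heading 328 -> 208
  FD 16: (3.871,-15.525) -> (-10.256,-23.036) [heading=208, draw]
  -- iteration 3/3 --
  LT 44: heading 208 -> 252
  RT 120: heading 252 -> 132
  FD 16: (-10.256,-23.036) -> (-20.963,-11.146) [heading=132, draw]
]
FD 18: (-20.963,-11.146) -> (-33.007,2.231) [heading=132, draw]
Final: pos=(-33.007,2.231), heading=132, 4 segment(s) drawn
Waypoints (5 total):
(0, 0)
(3.871, -15.525)
(-10.256, -23.036)
(-20.963, -11.146)
(-33.007, 2.231)

Answer: (0, 0)
(3.871, -15.525)
(-10.256, -23.036)
(-20.963, -11.146)
(-33.007, 2.231)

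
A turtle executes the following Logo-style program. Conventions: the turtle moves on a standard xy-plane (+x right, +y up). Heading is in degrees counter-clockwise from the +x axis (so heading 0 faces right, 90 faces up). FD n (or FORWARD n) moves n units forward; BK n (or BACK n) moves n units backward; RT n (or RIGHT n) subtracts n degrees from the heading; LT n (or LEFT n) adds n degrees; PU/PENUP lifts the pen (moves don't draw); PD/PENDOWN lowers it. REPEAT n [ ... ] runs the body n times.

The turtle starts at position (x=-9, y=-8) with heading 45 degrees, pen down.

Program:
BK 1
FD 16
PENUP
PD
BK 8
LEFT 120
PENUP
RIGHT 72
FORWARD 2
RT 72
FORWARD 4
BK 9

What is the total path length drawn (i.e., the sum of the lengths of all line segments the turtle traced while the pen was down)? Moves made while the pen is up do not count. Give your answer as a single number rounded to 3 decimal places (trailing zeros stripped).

Answer: 25

Derivation:
Executing turtle program step by step:
Start: pos=(-9,-8), heading=45, pen down
BK 1: (-9,-8) -> (-9.707,-8.707) [heading=45, draw]
FD 16: (-9.707,-8.707) -> (1.607,2.607) [heading=45, draw]
PU: pen up
PD: pen down
BK 8: (1.607,2.607) -> (-4.05,-3.05) [heading=45, draw]
LT 120: heading 45 -> 165
PU: pen up
RT 72: heading 165 -> 93
FD 2: (-4.05,-3.05) -> (-4.155,-1.053) [heading=93, move]
RT 72: heading 93 -> 21
FD 4: (-4.155,-1.053) -> (-0.421,0.38) [heading=21, move]
BK 9: (-0.421,0.38) -> (-8.823,-2.845) [heading=21, move]
Final: pos=(-8.823,-2.845), heading=21, 3 segment(s) drawn

Segment lengths:
  seg 1: (-9,-8) -> (-9.707,-8.707), length = 1
  seg 2: (-9.707,-8.707) -> (1.607,2.607), length = 16
  seg 3: (1.607,2.607) -> (-4.05,-3.05), length = 8
Total = 25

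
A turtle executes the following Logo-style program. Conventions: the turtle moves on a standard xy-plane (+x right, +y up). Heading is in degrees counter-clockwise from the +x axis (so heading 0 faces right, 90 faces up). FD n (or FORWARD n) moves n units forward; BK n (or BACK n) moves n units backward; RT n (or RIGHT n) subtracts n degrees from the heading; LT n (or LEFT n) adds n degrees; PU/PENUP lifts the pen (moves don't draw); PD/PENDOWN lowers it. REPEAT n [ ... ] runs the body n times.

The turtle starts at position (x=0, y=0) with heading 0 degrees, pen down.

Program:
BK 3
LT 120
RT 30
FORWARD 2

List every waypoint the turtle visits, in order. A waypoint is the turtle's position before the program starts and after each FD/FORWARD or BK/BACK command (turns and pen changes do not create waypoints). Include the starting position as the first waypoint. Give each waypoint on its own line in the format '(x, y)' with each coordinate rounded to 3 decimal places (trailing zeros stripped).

Answer: (0, 0)
(-3, 0)
(-3, 2)

Derivation:
Executing turtle program step by step:
Start: pos=(0,0), heading=0, pen down
BK 3: (0,0) -> (-3,0) [heading=0, draw]
LT 120: heading 0 -> 120
RT 30: heading 120 -> 90
FD 2: (-3,0) -> (-3,2) [heading=90, draw]
Final: pos=(-3,2), heading=90, 2 segment(s) drawn
Waypoints (3 total):
(0, 0)
(-3, 0)
(-3, 2)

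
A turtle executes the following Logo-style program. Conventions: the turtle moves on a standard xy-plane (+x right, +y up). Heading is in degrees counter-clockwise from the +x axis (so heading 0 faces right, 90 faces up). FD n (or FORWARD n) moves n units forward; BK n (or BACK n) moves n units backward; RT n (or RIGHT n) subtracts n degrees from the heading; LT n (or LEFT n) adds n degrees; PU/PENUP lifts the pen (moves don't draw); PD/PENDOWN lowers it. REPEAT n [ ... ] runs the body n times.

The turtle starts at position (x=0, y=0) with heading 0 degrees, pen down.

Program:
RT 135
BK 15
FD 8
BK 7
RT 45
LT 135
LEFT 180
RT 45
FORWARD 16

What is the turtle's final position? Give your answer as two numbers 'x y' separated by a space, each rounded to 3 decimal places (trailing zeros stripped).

Answer: 9.899 25.899

Derivation:
Executing turtle program step by step:
Start: pos=(0,0), heading=0, pen down
RT 135: heading 0 -> 225
BK 15: (0,0) -> (10.607,10.607) [heading=225, draw]
FD 8: (10.607,10.607) -> (4.95,4.95) [heading=225, draw]
BK 7: (4.95,4.95) -> (9.899,9.899) [heading=225, draw]
RT 45: heading 225 -> 180
LT 135: heading 180 -> 315
LT 180: heading 315 -> 135
RT 45: heading 135 -> 90
FD 16: (9.899,9.899) -> (9.899,25.899) [heading=90, draw]
Final: pos=(9.899,25.899), heading=90, 4 segment(s) drawn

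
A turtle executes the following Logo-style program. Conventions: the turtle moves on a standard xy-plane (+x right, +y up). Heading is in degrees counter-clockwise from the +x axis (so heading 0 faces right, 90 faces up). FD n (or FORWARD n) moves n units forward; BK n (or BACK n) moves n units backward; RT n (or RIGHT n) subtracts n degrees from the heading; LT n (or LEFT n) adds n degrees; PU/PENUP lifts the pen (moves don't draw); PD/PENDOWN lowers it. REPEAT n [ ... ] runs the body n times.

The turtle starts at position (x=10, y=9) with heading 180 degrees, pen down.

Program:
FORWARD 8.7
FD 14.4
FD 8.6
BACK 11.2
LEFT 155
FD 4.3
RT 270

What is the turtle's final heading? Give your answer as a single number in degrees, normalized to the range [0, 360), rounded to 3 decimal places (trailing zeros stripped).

Answer: 65

Derivation:
Executing turtle program step by step:
Start: pos=(10,9), heading=180, pen down
FD 8.7: (10,9) -> (1.3,9) [heading=180, draw]
FD 14.4: (1.3,9) -> (-13.1,9) [heading=180, draw]
FD 8.6: (-13.1,9) -> (-21.7,9) [heading=180, draw]
BK 11.2: (-21.7,9) -> (-10.5,9) [heading=180, draw]
LT 155: heading 180 -> 335
FD 4.3: (-10.5,9) -> (-6.603,7.183) [heading=335, draw]
RT 270: heading 335 -> 65
Final: pos=(-6.603,7.183), heading=65, 5 segment(s) drawn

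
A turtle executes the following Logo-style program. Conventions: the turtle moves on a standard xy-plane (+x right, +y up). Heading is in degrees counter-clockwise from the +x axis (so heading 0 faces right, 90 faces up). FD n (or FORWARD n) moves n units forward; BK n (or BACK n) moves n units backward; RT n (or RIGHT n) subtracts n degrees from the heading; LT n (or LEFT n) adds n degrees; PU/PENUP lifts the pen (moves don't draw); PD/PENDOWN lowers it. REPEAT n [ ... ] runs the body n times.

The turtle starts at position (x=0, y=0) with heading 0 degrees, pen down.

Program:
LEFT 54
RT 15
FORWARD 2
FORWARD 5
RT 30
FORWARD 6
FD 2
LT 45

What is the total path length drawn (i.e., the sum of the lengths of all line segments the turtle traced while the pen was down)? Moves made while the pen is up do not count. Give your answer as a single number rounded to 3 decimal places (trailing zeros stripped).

Executing turtle program step by step:
Start: pos=(0,0), heading=0, pen down
LT 54: heading 0 -> 54
RT 15: heading 54 -> 39
FD 2: (0,0) -> (1.554,1.259) [heading=39, draw]
FD 5: (1.554,1.259) -> (5.44,4.405) [heading=39, draw]
RT 30: heading 39 -> 9
FD 6: (5.44,4.405) -> (11.366,5.344) [heading=9, draw]
FD 2: (11.366,5.344) -> (13.342,5.657) [heading=9, draw]
LT 45: heading 9 -> 54
Final: pos=(13.342,5.657), heading=54, 4 segment(s) drawn

Segment lengths:
  seg 1: (0,0) -> (1.554,1.259), length = 2
  seg 2: (1.554,1.259) -> (5.44,4.405), length = 5
  seg 3: (5.44,4.405) -> (11.366,5.344), length = 6
  seg 4: (11.366,5.344) -> (13.342,5.657), length = 2
Total = 15

Answer: 15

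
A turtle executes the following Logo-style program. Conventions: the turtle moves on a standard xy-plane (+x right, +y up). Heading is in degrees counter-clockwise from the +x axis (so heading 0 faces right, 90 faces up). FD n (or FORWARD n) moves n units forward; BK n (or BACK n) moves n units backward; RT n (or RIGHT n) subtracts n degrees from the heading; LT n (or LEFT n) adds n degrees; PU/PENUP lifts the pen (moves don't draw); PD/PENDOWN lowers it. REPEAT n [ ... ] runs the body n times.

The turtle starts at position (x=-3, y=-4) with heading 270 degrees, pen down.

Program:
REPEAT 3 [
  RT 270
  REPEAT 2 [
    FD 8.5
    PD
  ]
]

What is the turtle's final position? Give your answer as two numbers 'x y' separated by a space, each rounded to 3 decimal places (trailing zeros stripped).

Executing turtle program step by step:
Start: pos=(-3,-4), heading=270, pen down
REPEAT 3 [
  -- iteration 1/3 --
  RT 270: heading 270 -> 0
  REPEAT 2 [
    -- iteration 1/2 --
    FD 8.5: (-3,-4) -> (5.5,-4) [heading=0, draw]
    PD: pen down
    -- iteration 2/2 --
    FD 8.5: (5.5,-4) -> (14,-4) [heading=0, draw]
    PD: pen down
  ]
  -- iteration 2/3 --
  RT 270: heading 0 -> 90
  REPEAT 2 [
    -- iteration 1/2 --
    FD 8.5: (14,-4) -> (14,4.5) [heading=90, draw]
    PD: pen down
    -- iteration 2/2 --
    FD 8.5: (14,4.5) -> (14,13) [heading=90, draw]
    PD: pen down
  ]
  -- iteration 3/3 --
  RT 270: heading 90 -> 180
  REPEAT 2 [
    -- iteration 1/2 --
    FD 8.5: (14,13) -> (5.5,13) [heading=180, draw]
    PD: pen down
    -- iteration 2/2 --
    FD 8.5: (5.5,13) -> (-3,13) [heading=180, draw]
    PD: pen down
  ]
]
Final: pos=(-3,13), heading=180, 6 segment(s) drawn

Answer: -3 13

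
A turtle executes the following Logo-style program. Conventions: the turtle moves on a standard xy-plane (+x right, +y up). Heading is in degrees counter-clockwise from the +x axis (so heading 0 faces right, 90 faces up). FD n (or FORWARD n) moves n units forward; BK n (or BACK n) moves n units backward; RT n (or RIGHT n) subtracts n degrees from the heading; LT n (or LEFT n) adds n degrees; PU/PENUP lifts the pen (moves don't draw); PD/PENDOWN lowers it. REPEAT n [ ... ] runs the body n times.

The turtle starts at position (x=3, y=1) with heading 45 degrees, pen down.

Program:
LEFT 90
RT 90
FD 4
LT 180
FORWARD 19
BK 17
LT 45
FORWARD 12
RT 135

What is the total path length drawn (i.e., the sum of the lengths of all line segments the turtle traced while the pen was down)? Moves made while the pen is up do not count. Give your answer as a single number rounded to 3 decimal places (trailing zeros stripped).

Answer: 52

Derivation:
Executing turtle program step by step:
Start: pos=(3,1), heading=45, pen down
LT 90: heading 45 -> 135
RT 90: heading 135 -> 45
FD 4: (3,1) -> (5.828,3.828) [heading=45, draw]
LT 180: heading 45 -> 225
FD 19: (5.828,3.828) -> (-7.607,-9.607) [heading=225, draw]
BK 17: (-7.607,-9.607) -> (4.414,2.414) [heading=225, draw]
LT 45: heading 225 -> 270
FD 12: (4.414,2.414) -> (4.414,-9.586) [heading=270, draw]
RT 135: heading 270 -> 135
Final: pos=(4.414,-9.586), heading=135, 4 segment(s) drawn

Segment lengths:
  seg 1: (3,1) -> (5.828,3.828), length = 4
  seg 2: (5.828,3.828) -> (-7.607,-9.607), length = 19
  seg 3: (-7.607,-9.607) -> (4.414,2.414), length = 17
  seg 4: (4.414,2.414) -> (4.414,-9.586), length = 12
Total = 52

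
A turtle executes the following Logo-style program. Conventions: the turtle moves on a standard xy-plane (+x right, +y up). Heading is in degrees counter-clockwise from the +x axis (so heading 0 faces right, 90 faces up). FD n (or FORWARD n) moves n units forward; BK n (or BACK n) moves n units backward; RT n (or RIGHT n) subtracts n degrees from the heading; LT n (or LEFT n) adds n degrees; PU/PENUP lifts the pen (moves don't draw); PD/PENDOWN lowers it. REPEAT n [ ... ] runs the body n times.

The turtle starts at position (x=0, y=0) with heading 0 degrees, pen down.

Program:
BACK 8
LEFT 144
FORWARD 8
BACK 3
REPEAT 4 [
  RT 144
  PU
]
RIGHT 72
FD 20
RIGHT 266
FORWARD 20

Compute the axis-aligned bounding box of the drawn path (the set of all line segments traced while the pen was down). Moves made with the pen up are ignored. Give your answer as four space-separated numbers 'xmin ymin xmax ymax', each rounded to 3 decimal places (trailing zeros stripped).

Answer: -14.472 0 0 4.702

Derivation:
Executing turtle program step by step:
Start: pos=(0,0), heading=0, pen down
BK 8: (0,0) -> (-8,0) [heading=0, draw]
LT 144: heading 0 -> 144
FD 8: (-8,0) -> (-14.472,4.702) [heading=144, draw]
BK 3: (-14.472,4.702) -> (-12.045,2.939) [heading=144, draw]
REPEAT 4 [
  -- iteration 1/4 --
  RT 144: heading 144 -> 0
  PU: pen up
  -- iteration 2/4 --
  RT 144: heading 0 -> 216
  PU: pen up
  -- iteration 3/4 --
  RT 144: heading 216 -> 72
  PU: pen up
  -- iteration 4/4 --
  RT 144: heading 72 -> 288
  PU: pen up
]
RT 72: heading 288 -> 216
FD 20: (-12.045,2.939) -> (-28.225,-8.817) [heading=216, move]
RT 266: heading 216 -> 310
FD 20: (-28.225,-8.817) -> (-15.37,-24.138) [heading=310, move]
Final: pos=(-15.37,-24.138), heading=310, 3 segment(s) drawn

Segment endpoints: x in {-14.472, -12.045, -8, 0}, y in {0, 2.939, 4.702}
xmin=-14.472, ymin=0, xmax=0, ymax=4.702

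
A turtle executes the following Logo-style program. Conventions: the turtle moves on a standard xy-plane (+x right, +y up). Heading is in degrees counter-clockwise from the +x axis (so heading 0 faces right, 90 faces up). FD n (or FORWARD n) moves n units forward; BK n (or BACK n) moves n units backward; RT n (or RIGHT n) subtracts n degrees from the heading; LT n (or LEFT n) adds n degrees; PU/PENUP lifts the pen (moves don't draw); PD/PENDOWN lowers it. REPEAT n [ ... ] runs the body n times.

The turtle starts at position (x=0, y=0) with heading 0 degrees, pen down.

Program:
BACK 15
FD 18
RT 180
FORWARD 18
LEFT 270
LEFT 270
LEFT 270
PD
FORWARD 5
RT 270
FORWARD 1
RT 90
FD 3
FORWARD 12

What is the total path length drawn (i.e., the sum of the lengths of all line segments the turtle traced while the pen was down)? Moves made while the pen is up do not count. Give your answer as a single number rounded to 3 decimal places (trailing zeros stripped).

Executing turtle program step by step:
Start: pos=(0,0), heading=0, pen down
BK 15: (0,0) -> (-15,0) [heading=0, draw]
FD 18: (-15,0) -> (3,0) [heading=0, draw]
RT 180: heading 0 -> 180
FD 18: (3,0) -> (-15,0) [heading=180, draw]
LT 270: heading 180 -> 90
LT 270: heading 90 -> 0
LT 270: heading 0 -> 270
PD: pen down
FD 5: (-15,0) -> (-15,-5) [heading=270, draw]
RT 270: heading 270 -> 0
FD 1: (-15,-5) -> (-14,-5) [heading=0, draw]
RT 90: heading 0 -> 270
FD 3: (-14,-5) -> (-14,-8) [heading=270, draw]
FD 12: (-14,-8) -> (-14,-20) [heading=270, draw]
Final: pos=(-14,-20), heading=270, 7 segment(s) drawn

Segment lengths:
  seg 1: (0,0) -> (-15,0), length = 15
  seg 2: (-15,0) -> (3,0), length = 18
  seg 3: (3,0) -> (-15,0), length = 18
  seg 4: (-15,0) -> (-15,-5), length = 5
  seg 5: (-15,-5) -> (-14,-5), length = 1
  seg 6: (-14,-5) -> (-14,-8), length = 3
  seg 7: (-14,-8) -> (-14,-20), length = 12
Total = 72

Answer: 72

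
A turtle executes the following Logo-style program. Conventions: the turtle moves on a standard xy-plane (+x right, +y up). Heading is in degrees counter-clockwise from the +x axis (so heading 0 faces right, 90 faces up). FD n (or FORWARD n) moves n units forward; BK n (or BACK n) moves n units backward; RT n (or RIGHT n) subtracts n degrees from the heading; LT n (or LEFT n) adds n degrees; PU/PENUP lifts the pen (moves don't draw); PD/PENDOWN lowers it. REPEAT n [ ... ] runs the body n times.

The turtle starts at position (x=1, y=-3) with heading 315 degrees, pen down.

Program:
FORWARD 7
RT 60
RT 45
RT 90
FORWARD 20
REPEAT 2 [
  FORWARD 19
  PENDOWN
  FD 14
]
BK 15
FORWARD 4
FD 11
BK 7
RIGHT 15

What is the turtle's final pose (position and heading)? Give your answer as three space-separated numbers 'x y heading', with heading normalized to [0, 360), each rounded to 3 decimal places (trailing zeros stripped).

Executing turtle program step by step:
Start: pos=(1,-3), heading=315, pen down
FD 7: (1,-3) -> (5.95,-7.95) [heading=315, draw]
RT 60: heading 315 -> 255
RT 45: heading 255 -> 210
RT 90: heading 210 -> 120
FD 20: (5.95,-7.95) -> (-4.05,9.371) [heading=120, draw]
REPEAT 2 [
  -- iteration 1/2 --
  FD 19: (-4.05,9.371) -> (-13.55,25.825) [heading=120, draw]
  PD: pen down
  FD 14: (-13.55,25.825) -> (-20.55,37.95) [heading=120, draw]
  -- iteration 2/2 --
  FD 19: (-20.55,37.95) -> (-30.05,54.404) [heading=120, draw]
  PD: pen down
  FD 14: (-30.05,54.404) -> (-37.05,66.528) [heading=120, draw]
]
BK 15: (-37.05,66.528) -> (-29.55,53.538) [heading=120, draw]
FD 4: (-29.55,53.538) -> (-31.55,57.002) [heading=120, draw]
FD 11: (-31.55,57.002) -> (-37.05,66.528) [heading=120, draw]
BK 7: (-37.05,66.528) -> (-33.55,60.466) [heading=120, draw]
RT 15: heading 120 -> 105
Final: pos=(-33.55,60.466), heading=105, 10 segment(s) drawn

Answer: -33.55 60.466 105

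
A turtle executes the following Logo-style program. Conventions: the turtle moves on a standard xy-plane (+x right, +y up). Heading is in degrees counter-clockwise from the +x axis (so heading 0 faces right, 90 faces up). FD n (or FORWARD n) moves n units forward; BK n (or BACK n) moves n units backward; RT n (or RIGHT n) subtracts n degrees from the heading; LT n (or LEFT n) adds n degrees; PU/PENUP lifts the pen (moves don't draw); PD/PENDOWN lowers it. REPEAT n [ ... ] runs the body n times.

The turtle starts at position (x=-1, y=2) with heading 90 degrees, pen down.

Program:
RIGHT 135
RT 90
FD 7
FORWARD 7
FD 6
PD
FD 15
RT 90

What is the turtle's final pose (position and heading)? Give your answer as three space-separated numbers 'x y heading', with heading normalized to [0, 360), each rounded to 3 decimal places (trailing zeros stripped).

Answer: -25.749 -22.749 135

Derivation:
Executing turtle program step by step:
Start: pos=(-1,2), heading=90, pen down
RT 135: heading 90 -> 315
RT 90: heading 315 -> 225
FD 7: (-1,2) -> (-5.95,-2.95) [heading=225, draw]
FD 7: (-5.95,-2.95) -> (-10.899,-7.899) [heading=225, draw]
FD 6: (-10.899,-7.899) -> (-15.142,-12.142) [heading=225, draw]
PD: pen down
FD 15: (-15.142,-12.142) -> (-25.749,-22.749) [heading=225, draw]
RT 90: heading 225 -> 135
Final: pos=(-25.749,-22.749), heading=135, 4 segment(s) drawn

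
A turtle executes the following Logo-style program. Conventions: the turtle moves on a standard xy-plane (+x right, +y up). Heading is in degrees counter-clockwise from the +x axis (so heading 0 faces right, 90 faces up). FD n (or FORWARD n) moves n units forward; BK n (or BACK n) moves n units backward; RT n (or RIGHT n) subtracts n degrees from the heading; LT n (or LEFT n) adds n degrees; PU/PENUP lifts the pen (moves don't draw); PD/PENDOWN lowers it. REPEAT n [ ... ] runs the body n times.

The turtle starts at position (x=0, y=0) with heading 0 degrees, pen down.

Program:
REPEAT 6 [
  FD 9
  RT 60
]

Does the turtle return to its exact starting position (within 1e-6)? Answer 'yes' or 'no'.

Executing turtle program step by step:
Start: pos=(0,0), heading=0, pen down
REPEAT 6 [
  -- iteration 1/6 --
  FD 9: (0,0) -> (9,0) [heading=0, draw]
  RT 60: heading 0 -> 300
  -- iteration 2/6 --
  FD 9: (9,0) -> (13.5,-7.794) [heading=300, draw]
  RT 60: heading 300 -> 240
  -- iteration 3/6 --
  FD 9: (13.5,-7.794) -> (9,-15.588) [heading=240, draw]
  RT 60: heading 240 -> 180
  -- iteration 4/6 --
  FD 9: (9,-15.588) -> (0,-15.588) [heading=180, draw]
  RT 60: heading 180 -> 120
  -- iteration 5/6 --
  FD 9: (0,-15.588) -> (-4.5,-7.794) [heading=120, draw]
  RT 60: heading 120 -> 60
  -- iteration 6/6 --
  FD 9: (-4.5,-7.794) -> (0,0) [heading=60, draw]
  RT 60: heading 60 -> 0
]
Final: pos=(0,0), heading=0, 6 segment(s) drawn

Start position: (0, 0)
Final position: (0, 0)
Distance = 0; < 1e-6 -> CLOSED

Answer: yes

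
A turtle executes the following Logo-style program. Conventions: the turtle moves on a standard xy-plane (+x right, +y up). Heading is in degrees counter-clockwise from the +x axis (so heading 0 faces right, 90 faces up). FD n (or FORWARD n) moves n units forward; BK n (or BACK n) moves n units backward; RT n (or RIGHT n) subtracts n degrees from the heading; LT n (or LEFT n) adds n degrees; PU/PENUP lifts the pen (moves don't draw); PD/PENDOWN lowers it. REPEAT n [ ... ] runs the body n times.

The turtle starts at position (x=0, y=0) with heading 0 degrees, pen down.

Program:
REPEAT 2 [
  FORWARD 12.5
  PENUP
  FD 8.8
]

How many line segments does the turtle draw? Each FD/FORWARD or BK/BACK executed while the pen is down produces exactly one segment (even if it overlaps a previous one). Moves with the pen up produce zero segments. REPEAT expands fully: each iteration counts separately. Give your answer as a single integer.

Answer: 1

Derivation:
Executing turtle program step by step:
Start: pos=(0,0), heading=0, pen down
REPEAT 2 [
  -- iteration 1/2 --
  FD 12.5: (0,0) -> (12.5,0) [heading=0, draw]
  PU: pen up
  FD 8.8: (12.5,0) -> (21.3,0) [heading=0, move]
  -- iteration 2/2 --
  FD 12.5: (21.3,0) -> (33.8,0) [heading=0, move]
  PU: pen up
  FD 8.8: (33.8,0) -> (42.6,0) [heading=0, move]
]
Final: pos=(42.6,0), heading=0, 1 segment(s) drawn
Segments drawn: 1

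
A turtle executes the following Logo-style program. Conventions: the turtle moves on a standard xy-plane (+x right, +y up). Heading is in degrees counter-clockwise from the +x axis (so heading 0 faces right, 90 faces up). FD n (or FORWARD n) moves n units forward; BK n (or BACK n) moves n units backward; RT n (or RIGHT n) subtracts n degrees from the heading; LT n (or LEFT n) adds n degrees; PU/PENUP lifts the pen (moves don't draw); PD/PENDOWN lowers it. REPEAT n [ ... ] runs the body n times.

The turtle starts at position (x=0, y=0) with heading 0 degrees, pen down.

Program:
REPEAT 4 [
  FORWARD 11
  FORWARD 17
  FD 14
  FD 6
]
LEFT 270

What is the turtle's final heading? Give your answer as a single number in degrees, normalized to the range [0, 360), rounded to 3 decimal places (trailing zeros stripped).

Executing turtle program step by step:
Start: pos=(0,0), heading=0, pen down
REPEAT 4 [
  -- iteration 1/4 --
  FD 11: (0,0) -> (11,0) [heading=0, draw]
  FD 17: (11,0) -> (28,0) [heading=0, draw]
  FD 14: (28,0) -> (42,0) [heading=0, draw]
  FD 6: (42,0) -> (48,0) [heading=0, draw]
  -- iteration 2/4 --
  FD 11: (48,0) -> (59,0) [heading=0, draw]
  FD 17: (59,0) -> (76,0) [heading=0, draw]
  FD 14: (76,0) -> (90,0) [heading=0, draw]
  FD 6: (90,0) -> (96,0) [heading=0, draw]
  -- iteration 3/4 --
  FD 11: (96,0) -> (107,0) [heading=0, draw]
  FD 17: (107,0) -> (124,0) [heading=0, draw]
  FD 14: (124,0) -> (138,0) [heading=0, draw]
  FD 6: (138,0) -> (144,0) [heading=0, draw]
  -- iteration 4/4 --
  FD 11: (144,0) -> (155,0) [heading=0, draw]
  FD 17: (155,0) -> (172,0) [heading=0, draw]
  FD 14: (172,0) -> (186,0) [heading=0, draw]
  FD 6: (186,0) -> (192,0) [heading=0, draw]
]
LT 270: heading 0 -> 270
Final: pos=(192,0), heading=270, 16 segment(s) drawn

Answer: 270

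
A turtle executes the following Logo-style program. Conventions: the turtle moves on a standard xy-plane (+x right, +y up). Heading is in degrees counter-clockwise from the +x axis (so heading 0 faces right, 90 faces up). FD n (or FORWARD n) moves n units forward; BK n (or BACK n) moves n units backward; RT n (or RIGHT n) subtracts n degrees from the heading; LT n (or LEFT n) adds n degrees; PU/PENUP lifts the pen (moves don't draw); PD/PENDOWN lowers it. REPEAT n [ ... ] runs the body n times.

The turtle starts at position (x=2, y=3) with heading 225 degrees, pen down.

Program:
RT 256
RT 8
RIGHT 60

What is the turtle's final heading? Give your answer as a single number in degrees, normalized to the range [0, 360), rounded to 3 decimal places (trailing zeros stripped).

Executing turtle program step by step:
Start: pos=(2,3), heading=225, pen down
RT 256: heading 225 -> 329
RT 8: heading 329 -> 321
RT 60: heading 321 -> 261
Final: pos=(2,3), heading=261, 0 segment(s) drawn

Answer: 261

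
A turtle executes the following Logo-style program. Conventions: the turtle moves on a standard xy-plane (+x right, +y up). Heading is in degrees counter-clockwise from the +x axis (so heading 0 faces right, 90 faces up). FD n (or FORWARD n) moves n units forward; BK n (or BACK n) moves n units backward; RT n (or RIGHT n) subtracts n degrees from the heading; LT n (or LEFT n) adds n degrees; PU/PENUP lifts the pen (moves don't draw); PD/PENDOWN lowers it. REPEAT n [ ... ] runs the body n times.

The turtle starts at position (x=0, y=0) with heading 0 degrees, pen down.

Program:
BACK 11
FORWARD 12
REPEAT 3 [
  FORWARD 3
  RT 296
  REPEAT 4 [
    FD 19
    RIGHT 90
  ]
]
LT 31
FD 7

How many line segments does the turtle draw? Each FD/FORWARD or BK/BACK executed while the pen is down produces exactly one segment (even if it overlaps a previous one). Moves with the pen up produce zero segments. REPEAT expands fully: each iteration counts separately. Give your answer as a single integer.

Answer: 18

Derivation:
Executing turtle program step by step:
Start: pos=(0,0), heading=0, pen down
BK 11: (0,0) -> (-11,0) [heading=0, draw]
FD 12: (-11,0) -> (1,0) [heading=0, draw]
REPEAT 3 [
  -- iteration 1/3 --
  FD 3: (1,0) -> (4,0) [heading=0, draw]
  RT 296: heading 0 -> 64
  REPEAT 4 [
    -- iteration 1/4 --
    FD 19: (4,0) -> (12.329,17.077) [heading=64, draw]
    RT 90: heading 64 -> 334
    -- iteration 2/4 --
    FD 19: (12.329,17.077) -> (29.406,8.748) [heading=334, draw]
    RT 90: heading 334 -> 244
    -- iteration 3/4 --
    FD 19: (29.406,8.748) -> (21.077,-8.329) [heading=244, draw]
    RT 90: heading 244 -> 154
    -- iteration 4/4 --
    FD 19: (21.077,-8.329) -> (4,0) [heading=154, draw]
    RT 90: heading 154 -> 64
  ]
  -- iteration 2/3 --
  FD 3: (4,0) -> (5.315,2.696) [heading=64, draw]
  RT 296: heading 64 -> 128
  REPEAT 4 [
    -- iteration 1/4 --
    FD 19: (5.315,2.696) -> (-6.382,17.669) [heading=128, draw]
    RT 90: heading 128 -> 38
    -- iteration 2/4 --
    FD 19: (-6.382,17.669) -> (8.59,29.366) [heading=38, draw]
    RT 90: heading 38 -> 308
    -- iteration 3/4 --
    FD 19: (8.59,29.366) -> (20.287,14.394) [heading=308, draw]
    RT 90: heading 308 -> 218
    -- iteration 4/4 --
    FD 19: (20.287,14.394) -> (5.315,2.696) [heading=218, draw]
    RT 90: heading 218 -> 128
  ]
  -- iteration 3/3 --
  FD 3: (5.315,2.696) -> (3.468,5.06) [heading=128, draw]
  RT 296: heading 128 -> 192
  REPEAT 4 [
    -- iteration 1/4 --
    FD 19: (3.468,5.06) -> (-15.117,1.11) [heading=192, draw]
    RT 90: heading 192 -> 102
    -- iteration 2/4 --
    FD 19: (-15.117,1.11) -> (-19.067,19.695) [heading=102, draw]
    RT 90: heading 102 -> 12
    -- iteration 3/4 --
    FD 19: (-19.067,19.695) -> (-0.482,23.645) [heading=12, draw]
    RT 90: heading 12 -> 282
    -- iteration 4/4 --
    FD 19: (-0.482,23.645) -> (3.468,5.06) [heading=282, draw]
    RT 90: heading 282 -> 192
  ]
]
LT 31: heading 192 -> 223
FD 7: (3.468,5.06) -> (-1.651,0.286) [heading=223, draw]
Final: pos=(-1.651,0.286), heading=223, 18 segment(s) drawn
Segments drawn: 18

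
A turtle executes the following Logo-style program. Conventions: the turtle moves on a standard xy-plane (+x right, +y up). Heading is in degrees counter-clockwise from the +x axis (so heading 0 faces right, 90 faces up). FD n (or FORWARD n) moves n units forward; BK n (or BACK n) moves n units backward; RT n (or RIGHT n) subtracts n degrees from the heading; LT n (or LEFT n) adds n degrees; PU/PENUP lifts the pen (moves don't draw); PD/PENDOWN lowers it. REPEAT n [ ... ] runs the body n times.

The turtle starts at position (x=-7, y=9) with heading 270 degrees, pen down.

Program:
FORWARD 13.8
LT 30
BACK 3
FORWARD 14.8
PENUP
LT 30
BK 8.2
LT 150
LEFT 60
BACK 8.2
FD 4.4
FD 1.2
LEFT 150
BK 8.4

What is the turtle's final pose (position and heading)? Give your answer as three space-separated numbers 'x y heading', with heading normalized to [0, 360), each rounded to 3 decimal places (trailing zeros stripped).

Answer: -12.876 -6.719 330

Derivation:
Executing turtle program step by step:
Start: pos=(-7,9), heading=270, pen down
FD 13.8: (-7,9) -> (-7,-4.8) [heading=270, draw]
LT 30: heading 270 -> 300
BK 3: (-7,-4.8) -> (-8.5,-2.202) [heading=300, draw]
FD 14.8: (-8.5,-2.202) -> (-1.1,-15.019) [heading=300, draw]
PU: pen up
LT 30: heading 300 -> 330
BK 8.2: (-1.1,-15.019) -> (-8.201,-10.919) [heading=330, move]
LT 150: heading 330 -> 120
LT 60: heading 120 -> 180
BK 8.2: (-8.201,-10.919) -> (-0.001,-10.919) [heading=180, move]
FD 4.4: (-0.001,-10.919) -> (-4.401,-10.919) [heading=180, move]
FD 1.2: (-4.401,-10.919) -> (-5.601,-10.919) [heading=180, move]
LT 150: heading 180 -> 330
BK 8.4: (-5.601,-10.919) -> (-12.876,-6.719) [heading=330, move]
Final: pos=(-12.876,-6.719), heading=330, 3 segment(s) drawn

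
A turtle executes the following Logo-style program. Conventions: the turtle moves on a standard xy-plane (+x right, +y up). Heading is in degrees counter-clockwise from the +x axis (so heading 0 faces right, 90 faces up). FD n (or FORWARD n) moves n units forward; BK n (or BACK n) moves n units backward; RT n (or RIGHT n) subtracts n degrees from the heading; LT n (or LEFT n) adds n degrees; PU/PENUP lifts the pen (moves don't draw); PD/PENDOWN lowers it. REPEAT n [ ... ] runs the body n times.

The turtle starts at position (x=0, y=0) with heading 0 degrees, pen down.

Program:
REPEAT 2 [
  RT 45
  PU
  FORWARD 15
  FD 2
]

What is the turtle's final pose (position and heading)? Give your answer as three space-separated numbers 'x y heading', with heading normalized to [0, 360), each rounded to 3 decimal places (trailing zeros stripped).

Answer: 12.021 -29.021 270

Derivation:
Executing turtle program step by step:
Start: pos=(0,0), heading=0, pen down
REPEAT 2 [
  -- iteration 1/2 --
  RT 45: heading 0 -> 315
  PU: pen up
  FD 15: (0,0) -> (10.607,-10.607) [heading=315, move]
  FD 2: (10.607,-10.607) -> (12.021,-12.021) [heading=315, move]
  -- iteration 2/2 --
  RT 45: heading 315 -> 270
  PU: pen up
  FD 15: (12.021,-12.021) -> (12.021,-27.021) [heading=270, move]
  FD 2: (12.021,-27.021) -> (12.021,-29.021) [heading=270, move]
]
Final: pos=(12.021,-29.021), heading=270, 0 segment(s) drawn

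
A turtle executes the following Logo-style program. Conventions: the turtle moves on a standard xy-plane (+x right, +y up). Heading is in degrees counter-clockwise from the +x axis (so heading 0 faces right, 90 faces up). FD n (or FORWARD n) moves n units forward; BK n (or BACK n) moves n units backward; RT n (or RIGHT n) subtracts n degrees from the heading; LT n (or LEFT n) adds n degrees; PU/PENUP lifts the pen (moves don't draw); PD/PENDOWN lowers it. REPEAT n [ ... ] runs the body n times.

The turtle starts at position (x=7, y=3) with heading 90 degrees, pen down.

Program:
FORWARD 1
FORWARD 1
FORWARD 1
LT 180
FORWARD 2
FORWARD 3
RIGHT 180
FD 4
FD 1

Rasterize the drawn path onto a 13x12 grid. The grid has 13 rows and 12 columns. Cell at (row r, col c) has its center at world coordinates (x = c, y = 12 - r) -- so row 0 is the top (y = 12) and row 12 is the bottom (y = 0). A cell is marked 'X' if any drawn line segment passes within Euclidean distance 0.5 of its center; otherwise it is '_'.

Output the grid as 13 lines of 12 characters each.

Segment 0: (7,3) -> (7,4)
Segment 1: (7,4) -> (7,5)
Segment 2: (7,5) -> (7,6)
Segment 3: (7,6) -> (7,4)
Segment 4: (7,4) -> (7,1)
Segment 5: (7,1) -> (7,5)
Segment 6: (7,5) -> (7,6)

Answer: ____________
____________
____________
____________
____________
____________
_______X____
_______X____
_______X____
_______X____
_______X____
_______X____
____________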